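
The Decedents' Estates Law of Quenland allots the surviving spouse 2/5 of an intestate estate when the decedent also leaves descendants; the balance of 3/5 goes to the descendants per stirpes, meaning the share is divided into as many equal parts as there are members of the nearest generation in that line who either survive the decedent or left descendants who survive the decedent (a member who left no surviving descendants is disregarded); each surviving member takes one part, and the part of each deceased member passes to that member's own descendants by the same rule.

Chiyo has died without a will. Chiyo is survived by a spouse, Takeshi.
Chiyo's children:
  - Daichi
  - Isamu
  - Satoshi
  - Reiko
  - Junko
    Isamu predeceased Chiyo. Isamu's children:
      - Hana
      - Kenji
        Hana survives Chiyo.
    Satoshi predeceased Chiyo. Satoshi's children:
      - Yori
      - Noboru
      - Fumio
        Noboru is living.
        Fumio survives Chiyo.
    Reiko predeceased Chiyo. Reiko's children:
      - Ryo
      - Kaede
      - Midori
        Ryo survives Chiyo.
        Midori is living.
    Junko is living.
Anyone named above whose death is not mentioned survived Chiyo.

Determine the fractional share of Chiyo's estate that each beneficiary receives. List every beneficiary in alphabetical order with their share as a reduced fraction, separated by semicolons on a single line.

Daichi 3/25; Fumio 1/25; Hana 3/50; Junko 3/25; Kaede 1/25; Kenji 3/50; Midori 1/25; Noboru 1/25; Ryo 1/25; Takeshi 2/5; Yori 1/25

Takeshi, as surviving spouse, takes 2/5.
The remaining 3/5 passes to Chiyo's descendants per stirpes.
The 3/5 is divided into 5 equal shares of 3/25 among Daichi, Isamu, Satoshi, Reiko, Junko.
Daichi is living and takes 3/25.
Isamu predeceased; the 3/25 allotted to Isamu's branch passes to Isamu's issue by representation.
The 3/25 is divided into 2 equal shares of 3/50 among Hana, Kenji.
Hana is living and takes 3/50.
Kenji is living and takes 3/50.
Satoshi predeceased; the 3/25 allotted to Satoshi's branch passes to Satoshi's issue by representation.
The 3/25 is divided into 3 equal shares of 1/25 among Yori, Noboru, Fumio.
Yori is living and takes 1/25.
Noboru is living and takes 1/25.
Fumio is living and takes 1/25.
Reiko predeceased; the 3/25 allotted to Reiko's branch passes to Reiko's issue by representation.
The 3/25 is divided into 3 equal shares of 1/25 among Ryo, Kaede, Midori.
Ryo is living and takes 1/25.
Kaede is living and takes 1/25.
Midori is living and takes 1/25.
Junko is living and takes 3/25.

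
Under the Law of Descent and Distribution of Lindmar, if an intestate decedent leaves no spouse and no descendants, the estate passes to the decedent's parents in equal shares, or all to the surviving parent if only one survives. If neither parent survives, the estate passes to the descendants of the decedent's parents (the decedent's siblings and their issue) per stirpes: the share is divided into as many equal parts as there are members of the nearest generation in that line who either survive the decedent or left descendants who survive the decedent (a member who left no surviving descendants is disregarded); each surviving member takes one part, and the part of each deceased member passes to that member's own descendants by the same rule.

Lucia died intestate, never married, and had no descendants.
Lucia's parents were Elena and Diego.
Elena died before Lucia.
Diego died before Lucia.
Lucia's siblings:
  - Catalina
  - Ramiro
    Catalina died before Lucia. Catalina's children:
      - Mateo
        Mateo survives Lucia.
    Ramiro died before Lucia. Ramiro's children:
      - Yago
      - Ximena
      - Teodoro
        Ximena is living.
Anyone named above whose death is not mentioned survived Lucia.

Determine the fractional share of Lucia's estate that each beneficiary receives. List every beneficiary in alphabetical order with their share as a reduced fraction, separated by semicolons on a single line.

Neither parent survives and there are no descendants, so the estate passes to Lucia's siblings and their issue per stirpes.
The estate is divided into 2 equal shares of 1/2 among Catalina, Ramiro.
Catalina predeceased; the 1/2 allotted to Catalina's branch passes to Catalina's issue by representation.
Mateo is the sole taker at this level and receives the full 1/2.
Ramiro predeceased; the 1/2 allotted to Ramiro's branch passes to Ramiro's issue by representation.
The 1/2 is divided into 3 equal shares of 1/6 among Yago, Ximena, Teodoro.
Yago is living and takes 1/6.
Ximena is living and takes 1/6.
Teodoro is living and takes 1/6.

Mateo 1/2; Teodoro 1/6; Ximena 1/6; Yago 1/6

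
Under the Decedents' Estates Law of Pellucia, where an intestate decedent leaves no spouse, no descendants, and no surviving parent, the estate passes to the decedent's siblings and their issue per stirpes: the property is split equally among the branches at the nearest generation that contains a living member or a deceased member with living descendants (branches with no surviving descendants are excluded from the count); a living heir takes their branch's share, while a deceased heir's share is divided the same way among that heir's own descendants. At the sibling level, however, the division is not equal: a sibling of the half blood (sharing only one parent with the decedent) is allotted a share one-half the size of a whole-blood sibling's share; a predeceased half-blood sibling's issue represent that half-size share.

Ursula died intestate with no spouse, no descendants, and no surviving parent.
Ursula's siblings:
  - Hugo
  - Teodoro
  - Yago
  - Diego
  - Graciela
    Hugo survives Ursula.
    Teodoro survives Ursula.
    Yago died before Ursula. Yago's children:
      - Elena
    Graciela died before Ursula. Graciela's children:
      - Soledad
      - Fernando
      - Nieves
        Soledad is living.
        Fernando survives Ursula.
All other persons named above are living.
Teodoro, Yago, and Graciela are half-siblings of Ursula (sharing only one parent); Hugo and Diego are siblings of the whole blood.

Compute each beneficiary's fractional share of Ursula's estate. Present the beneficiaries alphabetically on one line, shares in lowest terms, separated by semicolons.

Diego 2/7; Elena 1/7; Fernando 1/21; Hugo 2/7; Nieves 1/21; Soledad 1/21; Teodoro 1/7

No spouse, descendants, or parent survives, so the estate passes to Ursula's siblings per stirpes.
Half-blood siblings count for one-half the weight of whole-blood siblings at the initial division.
Dividing 1 in proportion to weights (total weight 7/2): Hugo (weight 1) → 2/7; Teodoro (weight 1/2) → 1/7; Yago (weight 1/2) → 1/7; Diego (weight 1) → 2/7; Graciela (weight 1/2) → 1/7.
Hugo is living and takes 2/7.
Teodoro is living and takes 1/7.
Yago predeceased; the 1/7 allotted to Yago's branch passes to Yago's issue by representation.
Elena is the sole taker at this level and receives the full 1/7.
Diego is living and takes 2/7.
Graciela predeceased; the 1/7 allotted to Graciela's branch passes to Graciela's issue by representation.
The 1/7 is divided into 3 equal shares of 1/21 among Soledad, Fernando, Nieves.
Soledad is living and takes 1/21.
Fernando is living and takes 1/21.
Nieves is living and takes 1/21.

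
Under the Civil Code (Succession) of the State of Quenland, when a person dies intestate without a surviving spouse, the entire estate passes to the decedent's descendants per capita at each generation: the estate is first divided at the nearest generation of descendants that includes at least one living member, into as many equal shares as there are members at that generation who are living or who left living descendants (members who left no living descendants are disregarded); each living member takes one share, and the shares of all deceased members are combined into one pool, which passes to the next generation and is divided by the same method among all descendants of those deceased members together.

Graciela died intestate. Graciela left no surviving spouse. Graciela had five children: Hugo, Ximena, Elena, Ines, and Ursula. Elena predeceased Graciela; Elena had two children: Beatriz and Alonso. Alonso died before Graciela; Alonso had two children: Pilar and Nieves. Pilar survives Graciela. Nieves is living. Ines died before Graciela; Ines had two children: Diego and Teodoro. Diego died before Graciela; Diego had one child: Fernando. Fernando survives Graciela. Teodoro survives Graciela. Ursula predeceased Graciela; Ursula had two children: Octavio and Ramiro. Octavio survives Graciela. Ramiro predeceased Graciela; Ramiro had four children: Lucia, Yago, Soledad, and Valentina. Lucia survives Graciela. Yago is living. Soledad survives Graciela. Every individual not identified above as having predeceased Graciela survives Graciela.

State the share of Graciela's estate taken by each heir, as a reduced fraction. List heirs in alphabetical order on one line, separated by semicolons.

There is no surviving spouse, so the entire estate passes to Graciela's descendants per capita at each generation.
At generation 1 (Hugo, Ximena, Elena, Ines, Ursula) there are 5 shares of (1)/5 = 1/5 each.
Living: Hugo and Ximena — each takes 1/5.
Deceased: Elena, Ines, and Ursula. Their combined 3/5 is pooled and carried to generation 2.
At generation 2 (Beatriz, Alonso, Diego, Teodoro, Octavio, Ramiro) there are 6 shares of (3/5)/6 = 1/10 each.
Living: Beatriz, Teodoro, and Octavio — each takes 1/10.
Deceased: Alonso, Diego, and Ramiro. Their combined 3/10 is pooled and carried to generation 3.
At generation 3 (Pilar, Nieves, Fernando, Lucia, Yago, Soledad, Valentina) there are 7 shares of (3/10)/7 = 3/70 each.
Living: Pilar, Nieves, Fernando, Lucia, Yago, Soledad, and Valentina — each takes 3/70.

Beatriz 1/10; Fernando 3/70; Hugo 1/5; Lucia 3/70; Nieves 3/70; Octavio 1/10; Pilar 3/70; Soledad 3/70; Teodoro 1/10; Valentina 3/70; Ximena 1/5; Yago 3/70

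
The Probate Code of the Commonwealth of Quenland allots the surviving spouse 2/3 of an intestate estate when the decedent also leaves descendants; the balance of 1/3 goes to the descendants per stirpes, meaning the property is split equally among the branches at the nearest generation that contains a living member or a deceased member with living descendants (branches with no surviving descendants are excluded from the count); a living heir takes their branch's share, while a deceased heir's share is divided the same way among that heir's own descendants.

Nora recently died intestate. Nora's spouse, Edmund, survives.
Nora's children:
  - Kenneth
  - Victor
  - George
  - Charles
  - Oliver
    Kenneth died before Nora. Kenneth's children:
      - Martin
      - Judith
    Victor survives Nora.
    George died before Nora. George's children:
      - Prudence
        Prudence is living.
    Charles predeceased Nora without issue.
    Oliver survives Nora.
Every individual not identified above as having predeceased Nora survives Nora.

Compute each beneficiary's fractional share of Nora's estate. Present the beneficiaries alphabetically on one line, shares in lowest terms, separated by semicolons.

Edmund, as surviving spouse, takes 2/3.
The remaining 1/3 passes to Nora's descendants per stirpes.
Charles left no surviving issue, so that branch lapses and is disregarded.
The 1/3 is divided into 4 equal shares of 1/12 among Kenneth, Victor, George, Oliver.
Kenneth predeceased; the 1/12 allotted to Kenneth's branch passes to Kenneth's issue by representation.
The 1/12 is divided into 2 equal shares of 1/24 among Martin, Judith.
Martin is living and takes 1/24.
Judith is living and takes 1/24.
Victor is living and takes 1/12.
George predeceased; the 1/12 allotted to George's branch passes to George's issue by representation.
Prudence is the sole taker at this level and receives the full 1/12.
Oliver is living and takes 1/12.

Edmund 2/3; Judith 1/24; Martin 1/24; Oliver 1/12; Prudence 1/12; Victor 1/12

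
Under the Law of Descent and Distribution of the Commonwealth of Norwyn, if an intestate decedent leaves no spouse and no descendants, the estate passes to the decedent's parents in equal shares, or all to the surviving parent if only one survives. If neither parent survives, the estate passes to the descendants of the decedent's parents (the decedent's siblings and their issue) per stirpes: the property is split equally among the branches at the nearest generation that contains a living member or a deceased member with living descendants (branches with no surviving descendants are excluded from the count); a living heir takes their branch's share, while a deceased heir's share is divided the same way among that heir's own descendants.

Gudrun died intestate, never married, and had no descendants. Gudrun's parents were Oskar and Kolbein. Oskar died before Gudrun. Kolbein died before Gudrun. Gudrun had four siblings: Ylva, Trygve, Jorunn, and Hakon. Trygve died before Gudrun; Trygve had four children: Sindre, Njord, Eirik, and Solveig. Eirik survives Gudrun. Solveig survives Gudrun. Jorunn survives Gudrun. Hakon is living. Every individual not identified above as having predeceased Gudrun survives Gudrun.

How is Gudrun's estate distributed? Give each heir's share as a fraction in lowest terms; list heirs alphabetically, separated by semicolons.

Eirik 1/16; Hakon 1/4; Jorunn 1/4; Njord 1/16; Sindre 1/16; Solveig 1/16; Ylva 1/4

Neither parent survives and there are no descendants, so the estate passes to Gudrun's siblings and their issue per stirpes.
The estate is divided into 4 equal shares of 1/4 among Ylva, Trygve, Jorunn, Hakon.
Ylva is living and takes 1/4.
Trygve predeceased; the 1/4 allotted to Trygve's branch passes to Trygve's issue by representation.
The 1/4 is divided into 4 equal shares of 1/16 among Sindre, Njord, Eirik, Solveig.
Sindre is living and takes 1/16.
Njord is living and takes 1/16.
Eirik is living and takes 1/16.
Solveig is living and takes 1/16.
Jorunn is living and takes 1/4.
Hakon is living and takes 1/4.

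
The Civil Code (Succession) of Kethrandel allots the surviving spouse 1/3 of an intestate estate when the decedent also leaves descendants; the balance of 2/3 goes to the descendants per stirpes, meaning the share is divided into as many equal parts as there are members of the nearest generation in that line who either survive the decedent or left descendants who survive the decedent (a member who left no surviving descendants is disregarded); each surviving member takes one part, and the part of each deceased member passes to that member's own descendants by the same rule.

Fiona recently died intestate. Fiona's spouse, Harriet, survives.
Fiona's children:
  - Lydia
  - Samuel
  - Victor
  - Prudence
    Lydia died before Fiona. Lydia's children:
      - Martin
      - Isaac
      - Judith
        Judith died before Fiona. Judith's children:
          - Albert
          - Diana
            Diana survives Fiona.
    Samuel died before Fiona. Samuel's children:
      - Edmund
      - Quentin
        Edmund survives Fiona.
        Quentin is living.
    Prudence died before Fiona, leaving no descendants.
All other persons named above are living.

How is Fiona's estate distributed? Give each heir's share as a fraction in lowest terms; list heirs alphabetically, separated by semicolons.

Harriet, as surviving spouse, takes 1/3.
The remaining 2/3 passes to Fiona's descendants per stirpes.
Prudence left no surviving issue, so that branch lapses and is disregarded.
The 2/3 is divided into 3 equal shares of 2/9 among Lydia, Samuel, Victor.
Lydia predeceased; the 2/9 allotted to Lydia's branch passes to Lydia's issue by representation.
The 2/9 is divided into 3 equal shares of 2/27 among Martin, Isaac, Judith.
Martin is living and takes 2/27.
Isaac is living and takes 2/27.
Judith predeceased; the 2/27 allotted to Judith's branch passes to Judith's issue by representation.
The 2/27 is divided into 2 equal shares of 1/27 among Albert, Diana.
Albert is living and takes 1/27.
Diana is living and takes 1/27.
Samuel predeceased; the 2/9 allotted to Samuel's branch passes to Samuel's issue by representation.
The 2/9 is divided into 2 equal shares of 1/9 among Edmund, Quentin.
Edmund is living and takes 1/9.
Quentin is living and takes 1/9.
Victor is living and takes 2/9.

Albert 1/27; Diana 1/27; Edmund 1/9; Harriet 1/3; Isaac 2/27; Martin 2/27; Quentin 1/9; Victor 2/9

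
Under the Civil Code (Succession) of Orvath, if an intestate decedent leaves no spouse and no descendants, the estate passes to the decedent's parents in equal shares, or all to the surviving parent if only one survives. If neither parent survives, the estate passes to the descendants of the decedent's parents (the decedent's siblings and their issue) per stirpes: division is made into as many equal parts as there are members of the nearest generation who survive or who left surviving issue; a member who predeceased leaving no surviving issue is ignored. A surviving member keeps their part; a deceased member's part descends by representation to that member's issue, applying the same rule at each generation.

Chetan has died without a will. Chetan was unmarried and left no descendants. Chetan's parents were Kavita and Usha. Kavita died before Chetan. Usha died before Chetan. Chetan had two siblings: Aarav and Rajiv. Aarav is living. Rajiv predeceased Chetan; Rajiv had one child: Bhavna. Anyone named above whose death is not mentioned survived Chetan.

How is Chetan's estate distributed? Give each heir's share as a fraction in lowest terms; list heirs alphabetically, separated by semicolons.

Neither parent survives and there are no descendants, so the estate passes to Chetan's siblings and their issue per stirpes.
The estate is divided into 2 equal shares of 1/2 among Aarav, Rajiv.
Aarav is living and takes 1/2.
Rajiv predeceased; the 1/2 allotted to Rajiv's branch passes to Rajiv's issue by representation.
Bhavna is the sole taker at this level and receives the full 1/2.

Aarav 1/2; Bhavna 1/2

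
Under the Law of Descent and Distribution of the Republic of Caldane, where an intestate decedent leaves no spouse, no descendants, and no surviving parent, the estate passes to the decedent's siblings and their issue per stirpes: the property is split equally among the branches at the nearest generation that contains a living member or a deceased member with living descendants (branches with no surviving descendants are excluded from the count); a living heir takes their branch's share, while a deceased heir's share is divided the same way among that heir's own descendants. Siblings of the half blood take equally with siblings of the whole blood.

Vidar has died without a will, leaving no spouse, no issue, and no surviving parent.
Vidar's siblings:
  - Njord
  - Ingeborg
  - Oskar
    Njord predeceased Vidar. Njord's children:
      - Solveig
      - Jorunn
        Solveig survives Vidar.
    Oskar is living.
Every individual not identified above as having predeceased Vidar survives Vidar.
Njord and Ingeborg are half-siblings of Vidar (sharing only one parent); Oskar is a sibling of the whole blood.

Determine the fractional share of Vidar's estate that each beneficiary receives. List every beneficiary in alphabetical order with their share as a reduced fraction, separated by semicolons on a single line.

Ingeborg 1/3; Jorunn 1/6; Oskar 1/3; Solveig 1/6

No spouse, descendants, or parent survives, so the estate passes to Vidar's siblings per stirpes.
Half-blood and whole-blood siblings take equally under the stated rule.
The estate is divided into 3 equal shares of 1/3 among Njord, Ingeborg, Oskar.
Njord predeceased; the 1/3 allotted to Njord's branch passes to Njord's issue by representation.
The 1/3 is divided into 2 equal shares of 1/6 among Solveig, Jorunn.
Solveig is living and takes 1/6.
Jorunn is living and takes 1/6.
Ingeborg is living and takes 1/3.
Oskar is living and takes 1/3.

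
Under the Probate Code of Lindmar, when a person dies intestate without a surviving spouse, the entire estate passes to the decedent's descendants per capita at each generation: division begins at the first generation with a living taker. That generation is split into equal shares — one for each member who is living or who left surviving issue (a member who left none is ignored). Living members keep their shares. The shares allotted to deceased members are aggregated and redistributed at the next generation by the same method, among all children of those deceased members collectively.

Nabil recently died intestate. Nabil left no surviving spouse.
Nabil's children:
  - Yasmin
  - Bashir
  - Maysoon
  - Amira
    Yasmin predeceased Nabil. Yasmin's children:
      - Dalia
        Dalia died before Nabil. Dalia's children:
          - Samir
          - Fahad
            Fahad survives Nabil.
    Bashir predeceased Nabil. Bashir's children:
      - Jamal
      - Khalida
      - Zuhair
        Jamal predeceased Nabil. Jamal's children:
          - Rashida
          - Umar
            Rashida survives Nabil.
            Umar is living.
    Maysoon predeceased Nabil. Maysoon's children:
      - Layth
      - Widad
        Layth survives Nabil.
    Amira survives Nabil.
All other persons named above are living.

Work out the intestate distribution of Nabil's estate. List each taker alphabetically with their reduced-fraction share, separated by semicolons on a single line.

Amira 1/4; Fahad 1/16; Khalida 1/8; Layth 1/8; Rashida 1/16; Samir 1/16; Umar 1/16; Widad 1/8; Zuhair 1/8

There is no surviving spouse, so the entire estate passes to Nabil's descendants per capita at each generation.
At generation 1 (Yasmin, Bashir, Maysoon, Amira) there are 4 shares of (1)/4 = 1/4 each.
Living: Amira — each takes 1/4.
Deceased: Yasmin, Bashir, and Maysoon. Their combined 3/4 is pooled and carried to generation 2.
At generation 2 (Dalia, Jamal, Khalida, Zuhair, Layth, Widad) there are 6 shares of (3/4)/6 = 1/8 each.
Living: Khalida, Zuhair, Layth, and Widad — each takes 1/8.
Deceased: Dalia and Jamal. Their combined 1/4 is pooled and carried to generation 3.
At generation 3 (Samir, Fahad, Rashida, Umar) there are 4 shares of (1/4)/4 = 1/16 each.
Living: Samir, Fahad, Rashida, and Umar — each takes 1/16.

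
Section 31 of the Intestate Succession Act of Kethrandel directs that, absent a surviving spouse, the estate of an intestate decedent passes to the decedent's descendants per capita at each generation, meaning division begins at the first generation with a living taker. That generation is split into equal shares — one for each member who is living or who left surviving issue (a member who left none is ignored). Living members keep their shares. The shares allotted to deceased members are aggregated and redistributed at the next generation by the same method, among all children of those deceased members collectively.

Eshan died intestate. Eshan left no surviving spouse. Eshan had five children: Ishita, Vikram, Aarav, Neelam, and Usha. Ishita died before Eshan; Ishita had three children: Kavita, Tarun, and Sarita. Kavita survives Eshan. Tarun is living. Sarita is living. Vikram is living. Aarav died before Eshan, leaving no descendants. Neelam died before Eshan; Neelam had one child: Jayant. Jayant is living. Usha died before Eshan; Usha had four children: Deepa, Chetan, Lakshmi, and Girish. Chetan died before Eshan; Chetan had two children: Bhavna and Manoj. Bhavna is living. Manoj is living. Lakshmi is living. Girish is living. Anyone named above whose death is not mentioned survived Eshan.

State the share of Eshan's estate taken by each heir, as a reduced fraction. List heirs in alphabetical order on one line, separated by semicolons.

There is no surviving spouse, so the entire estate passes to Eshan's descendants per capita at each generation.
At generation 1 (Ishita, Vikram, Neelam, Usha) there are 4 shares of (1)/4 = 1/4 each.
Living: Vikram — each takes 1/4.
Deceased: Ishita, Neelam, and Usha. Their combined 3/4 is pooled and carried to generation 2.
At generation 2 (Kavita, Tarun, Sarita, Jayant, Deepa, Chetan, Lakshmi, Girish) there are 8 shares of (3/4)/8 = 3/32 each.
Living: Kavita, Tarun, Sarita, Jayant, Deepa, Lakshmi, and Girish — each takes 3/32.
Deceased: Chetan. That 3/32 share is carried to generation 3.
At generation 3 (Bhavna, Manoj) there are 2 shares of (3/32)/2 = 3/64 each.
Living: Bhavna and Manoj — each takes 3/64.

Bhavna 3/64; Deepa 3/32; Girish 3/32; Jayant 3/32; Kavita 3/32; Lakshmi 3/32; Manoj 3/64; Sarita 3/32; Tarun 3/32; Vikram 1/4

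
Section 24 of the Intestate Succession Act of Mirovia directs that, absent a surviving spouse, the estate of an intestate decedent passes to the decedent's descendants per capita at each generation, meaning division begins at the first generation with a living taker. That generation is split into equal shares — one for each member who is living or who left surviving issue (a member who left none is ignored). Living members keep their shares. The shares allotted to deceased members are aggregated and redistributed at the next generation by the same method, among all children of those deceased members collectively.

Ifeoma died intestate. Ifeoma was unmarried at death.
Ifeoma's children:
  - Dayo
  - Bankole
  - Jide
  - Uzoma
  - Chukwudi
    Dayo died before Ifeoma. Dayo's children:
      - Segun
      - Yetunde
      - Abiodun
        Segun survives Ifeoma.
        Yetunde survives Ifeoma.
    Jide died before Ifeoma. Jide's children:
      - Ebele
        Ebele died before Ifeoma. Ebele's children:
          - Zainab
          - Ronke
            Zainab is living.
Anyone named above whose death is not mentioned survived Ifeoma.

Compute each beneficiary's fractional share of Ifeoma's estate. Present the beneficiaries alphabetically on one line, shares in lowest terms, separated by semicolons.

Abiodun 1/10; Bankole 1/5; Chukwudi 1/5; Ronke 1/20; Segun 1/10; Uzoma 1/5; Yetunde 1/10; Zainab 1/20

There is no surviving spouse, so the entire estate passes to Ifeoma's descendants per capita at each generation.
At generation 1 (Dayo, Bankole, Jide, Uzoma, Chukwudi) there are 5 shares of (1)/5 = 1/5 each.
Living: Bankole, Uzoma, and Chukwudi — each takes 1/5.
Deceased: Dayo and Jide. Their combined 2/5 is pooled and carried to generation 2.
At generation 2 (Segun, Yetunde, Abiodun, Ebele) there are 4 shares of (2/5)/4 = 1/10 each.
Living: Segun, Yetunde, and Abiodun — each takes 1/10.
Deceased: Ebele. That 1/10 share is carried to generation 3.
At generation 3 (Zainab, Ronke) there are 2 shares of (1/10)/2 = 1/20 each.
Living: Zainab and Ronke — each takes 1/20.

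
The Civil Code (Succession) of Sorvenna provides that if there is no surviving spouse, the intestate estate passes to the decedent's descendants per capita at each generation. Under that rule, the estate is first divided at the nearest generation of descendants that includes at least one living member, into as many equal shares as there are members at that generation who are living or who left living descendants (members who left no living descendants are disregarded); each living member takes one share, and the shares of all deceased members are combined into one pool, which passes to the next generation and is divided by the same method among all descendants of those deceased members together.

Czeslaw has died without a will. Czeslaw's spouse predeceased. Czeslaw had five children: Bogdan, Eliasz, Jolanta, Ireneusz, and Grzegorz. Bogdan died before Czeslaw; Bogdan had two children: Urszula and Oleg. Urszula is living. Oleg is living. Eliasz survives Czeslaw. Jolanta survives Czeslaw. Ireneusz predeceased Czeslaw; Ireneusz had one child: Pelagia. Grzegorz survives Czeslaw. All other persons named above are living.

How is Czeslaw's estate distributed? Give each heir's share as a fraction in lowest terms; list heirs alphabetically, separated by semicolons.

Eliasz 1/5; Grzegorz 1/5; Jolanta 1/5; Oleg 2/15; Pelagia 2/15; Urszula 2/15

There is no surviving spouse, so the entire estate passes to Czeslaw's descendants per capita at each generation.
At generation 1 (Bogdan, Eliasz, Jolanta, Ireneusz, Grzegorz) there are 5 shares of (1)/5 = 1/5 each.
Living: Eliasz, Jolanta, and Grzegorz — each takes 1/5.
Deceased: Bogdan and Ireneusz. Their combined 2/5 is pooled and carried to generation 2.
At generation 2 (Urszula, Oleg, Pelagia) there are 3 shares of (2/5)/3 = 2/15 each.
Living: Urszula, Oleg, and Pelagia — each takes 2/15.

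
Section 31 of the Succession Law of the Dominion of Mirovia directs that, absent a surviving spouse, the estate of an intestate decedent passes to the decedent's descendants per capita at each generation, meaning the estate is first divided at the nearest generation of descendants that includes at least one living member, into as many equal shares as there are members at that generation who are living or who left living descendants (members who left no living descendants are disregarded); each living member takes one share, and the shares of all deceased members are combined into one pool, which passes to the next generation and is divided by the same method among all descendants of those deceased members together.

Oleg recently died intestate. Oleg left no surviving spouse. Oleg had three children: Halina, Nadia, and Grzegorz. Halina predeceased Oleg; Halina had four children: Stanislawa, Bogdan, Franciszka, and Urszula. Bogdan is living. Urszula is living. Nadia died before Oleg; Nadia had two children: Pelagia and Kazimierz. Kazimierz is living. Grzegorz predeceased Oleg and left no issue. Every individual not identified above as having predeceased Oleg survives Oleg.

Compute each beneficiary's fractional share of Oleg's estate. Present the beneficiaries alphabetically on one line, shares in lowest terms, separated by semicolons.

There is no surviving spouse, so the entire estate passes to Oleg's descendants per capita at each generation.
No one at generation 1 (Halina, Nadia) is living; moving to the next generation.
At generation 2 (Stanislawa, Bogdan, Franciszka, Urszula, Pelagia, Kazimierz) there are 6 shares of (1)/6 = 1/6 each.
Living: Stanislawa, Bogdan, Franciszka, Urszula, Pelagia, and Kazimierz — each takes 1/6.

Bogdan 1/6; Franciszka 1/6; Kazimierz 1/6; Pelagia 1/6; Stanislawa 1/6; Urszula 1/6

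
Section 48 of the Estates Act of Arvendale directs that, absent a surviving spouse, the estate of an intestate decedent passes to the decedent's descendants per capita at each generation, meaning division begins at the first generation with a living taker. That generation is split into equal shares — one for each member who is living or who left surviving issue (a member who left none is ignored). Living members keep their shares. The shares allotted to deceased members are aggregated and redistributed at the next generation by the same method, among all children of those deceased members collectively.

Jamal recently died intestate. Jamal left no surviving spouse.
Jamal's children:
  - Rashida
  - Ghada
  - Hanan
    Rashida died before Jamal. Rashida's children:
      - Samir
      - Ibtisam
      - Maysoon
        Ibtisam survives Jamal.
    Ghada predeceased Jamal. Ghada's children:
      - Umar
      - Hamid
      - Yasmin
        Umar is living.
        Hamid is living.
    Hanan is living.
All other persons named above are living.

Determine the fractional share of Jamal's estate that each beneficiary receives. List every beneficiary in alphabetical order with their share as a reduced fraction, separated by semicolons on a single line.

There is no surviving spouse, so the entire estate passes to Jamal's descendants per capita at each generation.
At generation 1 (Rashida, Ghada, Hanan) there are 3 shares of (1)/3 = 1/3 each.
Living: Hanan — each takes 1/3.
Deceased: Rashida and Ghada. Their combined 2/3 is pooled and carried to generation 2.
At generation 2 (Samir, Ibtisam, Maysoon, Umar, Hamid, Yasmin) there are 6 shares of (2/3)/6 = 1/9 each.
Living: Samir, Ibtisam, Maysoon, Umar, Hamid, and Yasmin — each takes 1/9.

Hamid 1/9; Hanan 1/3; Ibtisam 1/9; Maysoon 1/9; Samir 1/9; Umar 1/9; Yasmin 1/9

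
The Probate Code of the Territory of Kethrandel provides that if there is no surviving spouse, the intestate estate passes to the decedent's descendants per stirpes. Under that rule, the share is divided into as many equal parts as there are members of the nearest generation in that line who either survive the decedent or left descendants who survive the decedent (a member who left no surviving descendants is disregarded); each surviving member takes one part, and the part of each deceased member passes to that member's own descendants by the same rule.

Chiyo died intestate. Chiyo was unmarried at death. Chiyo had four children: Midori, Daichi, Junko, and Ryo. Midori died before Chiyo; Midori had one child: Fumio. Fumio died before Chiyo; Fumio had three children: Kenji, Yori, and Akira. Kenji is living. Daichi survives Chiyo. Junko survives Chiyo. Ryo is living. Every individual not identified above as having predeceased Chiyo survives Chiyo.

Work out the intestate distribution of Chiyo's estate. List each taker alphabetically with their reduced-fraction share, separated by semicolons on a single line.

Akira 1/12; Daichi 1/4; Junko 1/4; Kenji 1/12; Ryo 1/4; Yori 1/12

There is no surviving spouse, so the entire estate passes to Chiyo's descendants per stirpes.
The estate is divided into 4 equal shares of 1/4 among Midori, Daichi, Junko, Ryo.
Midori predeceased; the 1/4 allotted to Midori's branch passes to Midori's issue by representation.
Fumio's line is the sole branch at this level, so the full 1/4 passes to Fumio's issue by representation.
The 1/4 is divided into 3 equal shares of 1/12 among Kenji, Yori, Akira.
Kenji is living and takes 1/12.
Yori is living and takes 1/12.
Akira is living and takes 1/12.
Daichi is living and takes 1/4.
Junko is living and takes 1/4.
Ryo is living and takes 1/4.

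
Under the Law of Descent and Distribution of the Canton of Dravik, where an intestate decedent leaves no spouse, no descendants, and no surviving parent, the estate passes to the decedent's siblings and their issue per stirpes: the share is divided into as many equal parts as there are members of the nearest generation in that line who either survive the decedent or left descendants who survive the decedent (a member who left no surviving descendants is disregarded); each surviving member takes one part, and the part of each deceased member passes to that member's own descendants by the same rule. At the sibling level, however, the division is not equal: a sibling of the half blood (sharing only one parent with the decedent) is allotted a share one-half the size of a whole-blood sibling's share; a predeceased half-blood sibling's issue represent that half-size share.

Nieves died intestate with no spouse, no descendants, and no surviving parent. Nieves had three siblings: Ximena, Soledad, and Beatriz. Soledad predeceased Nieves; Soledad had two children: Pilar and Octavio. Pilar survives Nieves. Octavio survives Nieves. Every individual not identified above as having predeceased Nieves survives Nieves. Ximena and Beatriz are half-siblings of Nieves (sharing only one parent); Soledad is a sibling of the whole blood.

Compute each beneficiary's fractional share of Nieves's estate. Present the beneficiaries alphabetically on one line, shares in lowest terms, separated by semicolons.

Beatriz 1/4; Octavio 1/4; Pilar 1/4; Ximena 1/4

No spouse, descendants, or parent survives, so the estate passes to Nieves's siblings per stirpes.
Half-blood siblings count for one-half the weight of whole-blood siblings at the initial division.
Dividing 1 in proportion to weights (total weight 2): Ximena (weight 1/2) → 1/4; Soledad (weight 1) → 1/2; Beatriz (weight 1/2) → 1/4.
Ximena is living and takes 1/4.
Soledad predeceased; the 1/2 allotted to Soledad's branch passes to Soledad's issue by representation.
The 1/2 is divided into 2 equal shares of 1/4 among Pilar, Octavio.
Pilar is living and takes 1/4.
Octavio is living and takes 1/4.
Beatriz is living and takes 1/4.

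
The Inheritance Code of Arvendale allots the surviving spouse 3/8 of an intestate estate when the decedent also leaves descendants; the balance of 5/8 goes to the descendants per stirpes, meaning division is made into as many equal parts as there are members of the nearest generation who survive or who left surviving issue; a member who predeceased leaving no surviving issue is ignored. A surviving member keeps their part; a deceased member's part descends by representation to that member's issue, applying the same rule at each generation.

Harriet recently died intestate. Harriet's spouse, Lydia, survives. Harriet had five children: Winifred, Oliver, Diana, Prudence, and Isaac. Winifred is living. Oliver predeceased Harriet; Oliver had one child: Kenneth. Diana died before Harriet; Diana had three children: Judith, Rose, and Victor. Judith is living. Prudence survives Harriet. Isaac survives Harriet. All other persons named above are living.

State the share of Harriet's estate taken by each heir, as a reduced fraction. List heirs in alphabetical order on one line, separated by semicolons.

Lydia, as surviving spouse, takes 3/8.
The remaining 5/8 passes to Harriet's descendants per stirpes.
The 5/8 is divided into 5 equal shares of 1/8 among Winifred, Oliver, Diana, Prudence, Isaac.
Winifred is living and takes 1/8.
Oliver predeceased; the 1/8 allotted to Oliver's branch passes to Oliver's issue by representation.
Kenneth is the sole taker at this level and receives the full 1/8.
Diana predeceased; the 1/8 allotted to Diana's branch passes to Diana's issue by representation.
The 1/8 is divided into 3 equal shares of 1/24 among Judith, Rose, Victor.
Judith is living and takes 1/24.
Rose is living and takes 1/24.
Victor is living and takes 1/24.
Prudence is living and takes 1/8.
Isaac is living and takes 1/8.

Isaac 1/8; Judith 1/24; Kenneth 1/8; Lydia 3/8; Prudence 1/8; Rose 1/24; Victor 1/24; Winifred 1/8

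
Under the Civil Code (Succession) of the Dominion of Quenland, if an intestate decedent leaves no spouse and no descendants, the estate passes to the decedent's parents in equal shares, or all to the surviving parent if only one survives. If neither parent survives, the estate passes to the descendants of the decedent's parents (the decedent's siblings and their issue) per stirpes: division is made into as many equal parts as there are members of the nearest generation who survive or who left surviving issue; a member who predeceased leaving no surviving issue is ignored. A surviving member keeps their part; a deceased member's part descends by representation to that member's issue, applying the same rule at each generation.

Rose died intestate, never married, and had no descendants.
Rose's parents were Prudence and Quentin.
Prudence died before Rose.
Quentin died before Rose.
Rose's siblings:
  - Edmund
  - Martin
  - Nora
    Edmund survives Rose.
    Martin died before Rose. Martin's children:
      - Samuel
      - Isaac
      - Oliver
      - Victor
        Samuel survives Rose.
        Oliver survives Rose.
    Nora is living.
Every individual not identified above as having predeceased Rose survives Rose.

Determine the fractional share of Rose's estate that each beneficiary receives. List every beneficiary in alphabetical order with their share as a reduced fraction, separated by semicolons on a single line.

Neither parent survives and there are no descendants, so the estate passes to Rose's siblings and their issue per stirpes.
The estate is divided into 3 equal shares of 1/3 among Edmund, Martin, Nora.
Edmund is living and takes 1/3.
Martin predeceased; the 1/3 allotted to Martin's branch passes to Martin's issue by representation.
The 1/3 is divided into 4 equal shares of 1/12 among Samuel, Isaac, Oliver, Victor.
Samuel is living and takes 1/12.
Isaac is living and takes 1/12.
Oliver is living and takes 1/12.
Victor is living and takes 1/12.
Nora is living and takes 1/3.

Edmund 1/3; Isaac 1/12; Nora 1/3; Oliver 1/12; Samuel 1/12; Victor 1/12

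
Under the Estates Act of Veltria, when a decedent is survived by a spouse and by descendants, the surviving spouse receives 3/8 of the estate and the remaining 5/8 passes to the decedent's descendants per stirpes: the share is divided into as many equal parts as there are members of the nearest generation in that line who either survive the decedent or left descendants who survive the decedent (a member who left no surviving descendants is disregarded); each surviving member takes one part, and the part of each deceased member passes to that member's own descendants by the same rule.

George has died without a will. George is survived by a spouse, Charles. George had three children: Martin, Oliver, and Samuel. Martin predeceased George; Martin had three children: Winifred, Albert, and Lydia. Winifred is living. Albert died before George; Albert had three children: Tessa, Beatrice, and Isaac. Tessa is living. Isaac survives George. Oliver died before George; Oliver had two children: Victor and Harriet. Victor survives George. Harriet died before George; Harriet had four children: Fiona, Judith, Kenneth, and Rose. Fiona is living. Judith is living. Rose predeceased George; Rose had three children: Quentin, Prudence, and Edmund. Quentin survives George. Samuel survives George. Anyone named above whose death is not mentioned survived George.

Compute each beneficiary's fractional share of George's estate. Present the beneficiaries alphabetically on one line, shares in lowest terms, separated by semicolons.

Beatrice 5/216; Charles 3/8; Edmund 5/576; Fiona 5/192; Isaac 5/216; Judith 5/192; Kenneth 5/192; Lydia 5/72; Prudence 5/576; Quentin 5/576; Samuel 5/24; Tessa 5/216; Victor 5/48; Winifred 5/72

Charles, as surviving spouse, takes 3/8.
The remaining 5/8 passes to George's descendants per stirpes.
The 5/8 is divided into 3 equal shares of 5/24 among Martin, Oliver, Samuel.
Martin predeceased; the 5/24 allotted to Martin's branch passes to Martin's issue by representation.
The 5/24 is divided into 3 equal shares of 5/72 among Winifred, Albert, Lydia.
Winifred is living and takes 5/72.
Albert predeceased; the 5/72 allotted to Albert's branch passes to Albert's issue by representation.
The 5/72 is divided into 3 equal shares of 5/216 among Tessa, Beatrice, Isaac.
Tessa is living and takes 5/216.
Beatrice is living and takes 5/216.
Isaac is living and takes 5/216.
Lydia is living and takes 5/72.
Oliver predeceased; the 5/24 allotted to Oliver's branch passes to Oliver's issue by representation.
The 5/24 is divided into 2 equal shares of 5/48 among Victor, Harriet.
Victor is living and takes 5/48.
Harriet predeceased; the 5/48 allotted to Harriet's branch passes to Harriet's issue by representation.
The 5/48 is divided into 4 equal shares of 5/192 among Fiona, Judith, Kenneth, Rose.
Fiona is living and takes 5/192.
Judith is living and takes 5/192.
Kenneth is living and takes 5/192.
Rose predeceased; the 5/192 allotted to Rose's branch passes to Rose's issue by representation.
The 5/192 is divided into 3 equal shares of 5/576 among Quentin, Prudence, Edmund.
Quentin is living and takes 5/576.
Prudence is living and takes 5/576.
Edmund is living and takes 5/576.
Samuel is living and takes 5/24.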